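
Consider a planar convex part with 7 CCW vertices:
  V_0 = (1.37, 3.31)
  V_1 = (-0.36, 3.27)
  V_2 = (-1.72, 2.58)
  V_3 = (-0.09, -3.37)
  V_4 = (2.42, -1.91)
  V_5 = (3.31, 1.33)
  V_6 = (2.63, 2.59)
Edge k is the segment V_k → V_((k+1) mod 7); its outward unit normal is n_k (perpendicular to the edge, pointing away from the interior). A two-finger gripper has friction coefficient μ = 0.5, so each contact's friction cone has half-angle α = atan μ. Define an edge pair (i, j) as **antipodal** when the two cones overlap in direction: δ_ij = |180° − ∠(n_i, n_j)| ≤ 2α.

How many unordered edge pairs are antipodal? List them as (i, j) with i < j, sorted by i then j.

α = atan 0.5 = 26.57°;  2α = 53.13°
n_0 = (-0.0231, +0.9997)
n_1 = (-0.4525, +0.8918)
n_2 = (-0.9645, -0.2642)
n_3 = (+0.5028, -0.8644)
n_4 = (+0.9643, -0.2649)
n_5 = (+0.8800, +0.4749)
n_6 = (+0.4961, +0.8682)
  (0,1): δ = 154.42°  ·
  (0,2): δ = 76.00°  ·
  (0,3): δ = 28.86°  ✓
  (0,4): δ = 73.32°  ·
  (0,5): δ = 117.03°  ·
  (0,6): δ = 148.93°  ·
  (1,2): δ = 101.58°  ·
  (1,3): δ = 3.28°  ✓
  (1,4): δ = 47.74°  ✓
  (1,5): δ = 91.45°  ·
  (1,6): δ = 123.35°  ·
  (2,3): δ = 75.13°  ·
  (2,4): δ = 30.68°  ✓
  (2,5): δ = 13.03°  ✓
  (2,6): δ = 44.93°  ✓
  (3,4): δ = 135.55°  ·
  (3,5): δ = 91.83°  ·
  (3,6): δ = 59.93°  ·
  (4,5): δ = 136.29°  ·
  (4,6): δ = 104.39°  ·
  (5,6): δ = 148.10°  ·
antipodal pairs: 6

count = 6; pairs: (0,3), (1,3), (1,4), (2,4), (2,5), (2,6)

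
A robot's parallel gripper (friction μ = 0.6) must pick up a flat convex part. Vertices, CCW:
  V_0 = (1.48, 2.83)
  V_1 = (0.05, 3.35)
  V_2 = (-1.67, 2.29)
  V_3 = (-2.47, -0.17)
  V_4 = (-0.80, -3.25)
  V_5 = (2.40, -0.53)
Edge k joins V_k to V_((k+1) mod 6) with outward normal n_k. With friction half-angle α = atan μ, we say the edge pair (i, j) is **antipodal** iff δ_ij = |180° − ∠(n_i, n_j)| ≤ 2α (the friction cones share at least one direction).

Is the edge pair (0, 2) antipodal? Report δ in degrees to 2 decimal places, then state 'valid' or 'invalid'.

α = atan 0.6 = 30.96°;  2α = 61.93°
edge 0: e_0 = (-1.43, +0.52);  n_0 = (+0.3417, +0.9398)
edge 2: e_2 = (-0.80, -2.46);  n_2 = (-0.9510, +0.3093)
∠(n_0, n_2) = 91.97°
δ = |180° − 91.97°| = 88.03°
88.03° > 2α = 61.93°  →  invalid

δ = 88.03°, invalid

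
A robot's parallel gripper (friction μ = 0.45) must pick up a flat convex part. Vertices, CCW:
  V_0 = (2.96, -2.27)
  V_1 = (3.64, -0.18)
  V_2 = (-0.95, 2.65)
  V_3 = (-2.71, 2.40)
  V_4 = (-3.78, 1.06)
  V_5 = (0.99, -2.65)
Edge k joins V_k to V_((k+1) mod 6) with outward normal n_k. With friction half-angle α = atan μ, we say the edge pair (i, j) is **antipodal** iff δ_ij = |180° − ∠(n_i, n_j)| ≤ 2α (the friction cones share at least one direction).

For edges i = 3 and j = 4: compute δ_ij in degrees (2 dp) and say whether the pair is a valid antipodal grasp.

α = atan 0.45 = 24.23°;  2α = 48.46°
edge 3: e_3 = (-1.07, -1.34);  n_3 = (-0.7814, +0.6240)
edge 4: e_4 = (+4.77, -3.71);  n_4 = (-0.6139, -0.7894)
∠(n_3, n_4) = 90.73°
δ = |180° − 90.73°| = 89.27°
89.27° > 2α = 48.46°  →  invalid

δ = 89.27°, invalid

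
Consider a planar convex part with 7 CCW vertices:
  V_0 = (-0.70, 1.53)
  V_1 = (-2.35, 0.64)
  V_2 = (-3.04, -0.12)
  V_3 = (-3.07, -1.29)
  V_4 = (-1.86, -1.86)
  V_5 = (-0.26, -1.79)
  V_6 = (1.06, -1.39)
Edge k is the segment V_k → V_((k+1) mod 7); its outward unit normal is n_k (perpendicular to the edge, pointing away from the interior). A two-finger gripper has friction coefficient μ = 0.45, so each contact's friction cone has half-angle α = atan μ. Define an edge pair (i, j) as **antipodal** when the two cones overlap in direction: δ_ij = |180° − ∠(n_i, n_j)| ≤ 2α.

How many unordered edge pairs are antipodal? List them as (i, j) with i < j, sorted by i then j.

count = 6; pairs: (0,4), (0,5), (1,4), (1,5), (2,6), (3,6)

α = atan 0.45 = 24.23°;  2α = 48.46°
n_0 = (-0.4747, +0.8801)
n_1 = (-0.7404, +0.6722)
n_2 = (-0.9997, +0.0256)
n_3 = (-0.4262, -0.9046)
n_4 = (+0.0437, -0.9990)
n_5 = (+0.2900, -0.9570)
n_6 = (+0.8565, +0.5162)
  (0,1): δ = 160.58°  ·
  (0,2): δ = 119.81°  ·
  (0,3): δ = 53.57°  ·
  (0,4): δ = 25.84°  ✓
  (0,5): δ = 11.48°  ✓
  (0,6): δ = 92.74°  ·
  (1,2): δ = 139.23°  ·
  (1,3): δ = 72.99°  ·
  (1,4): δ = 45.26°  ✓
  (1,5): δ = 30.91°  ✓
  (1,6): δ = 73.32°  ·
  (2,3): δ = 113.76°  ·
  (2,4): δ = 86.03°  ·
  (2,5): δ = 71.67°  ·
  (2,6): δ = 32.55°  ✓
  (3,4): δ = 152.27°  ·
  (3,5): δ = 137.92°  ·
  (3,6): δ = 33.70°  ✓
  (4,5): δ = 165.65°  ·
  (4,6): δ = 61.43°  ·
  (5,6): δ = 75.78°  ·
antipodal pairs: 6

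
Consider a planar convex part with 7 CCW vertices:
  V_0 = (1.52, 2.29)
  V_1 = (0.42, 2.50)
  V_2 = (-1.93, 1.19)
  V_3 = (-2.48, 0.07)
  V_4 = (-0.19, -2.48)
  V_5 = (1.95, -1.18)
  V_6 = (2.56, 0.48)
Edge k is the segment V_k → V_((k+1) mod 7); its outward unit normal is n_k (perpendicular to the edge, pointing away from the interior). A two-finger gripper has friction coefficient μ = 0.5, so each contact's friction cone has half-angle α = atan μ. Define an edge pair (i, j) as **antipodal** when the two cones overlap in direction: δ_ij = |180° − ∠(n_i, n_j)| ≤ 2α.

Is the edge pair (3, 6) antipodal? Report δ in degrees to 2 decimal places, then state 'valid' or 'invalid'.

α = atan 0.5 = 26.57°;  2α = 53.13°
edge 3: e_3 = (+2.29, -2.55);  n_3 = (-0.7440, -0.6682)
edge 6: e_6 = (-1.04, +1.81);  n_6 = (+0.8671, +0.4982)
∠(n_3, n_6) = 167.96°
δ = |180° − 167.96°| = 12.04°
12.04° ≤ 2α = 53.13°  →  valid

δ = 12.04°, valid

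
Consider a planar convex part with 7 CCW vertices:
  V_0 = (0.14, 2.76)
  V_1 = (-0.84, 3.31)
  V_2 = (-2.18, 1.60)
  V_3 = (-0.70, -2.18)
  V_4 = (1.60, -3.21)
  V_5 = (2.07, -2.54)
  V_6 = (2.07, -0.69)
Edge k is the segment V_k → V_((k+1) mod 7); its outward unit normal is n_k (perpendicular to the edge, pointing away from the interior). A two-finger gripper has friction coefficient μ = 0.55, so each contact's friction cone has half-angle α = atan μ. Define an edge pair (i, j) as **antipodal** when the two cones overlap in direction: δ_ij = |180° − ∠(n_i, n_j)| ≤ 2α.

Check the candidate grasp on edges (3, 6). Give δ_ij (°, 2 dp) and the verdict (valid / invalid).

δ = 36.65°, valid

α = atan 0.55 = 28.81°;  2α = 57.62°
edge 3: e_3 = (+2.30, -1.03);  n_3 = (-0.4087, -0.9127)
edge 6: e_6 = (-1.93, +3.45);  n_6 = (+0.8727, +0.4882)
∠(n_3, n_6) = 143.35°
δ = |180° − 143.35°| = 36.65°
36.65° ≤ 2α = 57.62°  →  valid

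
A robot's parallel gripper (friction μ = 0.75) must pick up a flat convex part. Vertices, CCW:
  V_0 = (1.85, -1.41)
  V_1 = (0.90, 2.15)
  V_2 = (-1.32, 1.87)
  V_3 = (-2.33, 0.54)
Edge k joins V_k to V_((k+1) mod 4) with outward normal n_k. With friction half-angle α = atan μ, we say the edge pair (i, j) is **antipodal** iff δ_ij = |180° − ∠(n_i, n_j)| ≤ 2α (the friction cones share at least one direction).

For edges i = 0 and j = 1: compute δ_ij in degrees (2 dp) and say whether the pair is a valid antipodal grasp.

δ = 97.75°, invalid

α = atan 0.75 = 36.87°;  2α = 73.74°
edge 0: e_0 = (-0.95, +3.56);  n_0 = (+0.9662, +0.2578)
edge 1: e_1 = (-2.22, -0.28);  n_1 = (-0.1251, +0.9921)
∠(n_0, n_1) = 82.25°
δ = |180° − 82.25°| = 97.75°
97.75° > 2α = 73.74°  →  invalid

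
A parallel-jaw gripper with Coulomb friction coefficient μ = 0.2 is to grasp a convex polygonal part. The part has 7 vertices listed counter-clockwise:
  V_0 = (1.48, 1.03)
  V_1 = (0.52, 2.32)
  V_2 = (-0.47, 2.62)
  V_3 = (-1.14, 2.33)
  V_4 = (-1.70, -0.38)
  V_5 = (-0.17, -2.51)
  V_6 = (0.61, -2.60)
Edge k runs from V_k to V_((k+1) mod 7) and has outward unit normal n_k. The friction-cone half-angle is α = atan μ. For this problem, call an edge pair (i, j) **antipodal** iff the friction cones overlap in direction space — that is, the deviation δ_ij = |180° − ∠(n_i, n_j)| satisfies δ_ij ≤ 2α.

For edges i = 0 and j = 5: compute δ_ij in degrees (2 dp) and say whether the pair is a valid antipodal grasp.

δ = 46.76°, invalid

α = atan 0.2 = 11.31°;  2α = 22.62°
edge 0: e_0 = (-0.96, +1.29);  n_0 = (+0.8022, +0.5970)
edge 5: e_5 = (+0.78, -0.09);  n_5 = (-0.1146, -0.9934)
∠(n_0, n_5) = 133.24°
δ = |180° − 133.24°| = 46.76°
46.76° > 2α = 22.62°  →  invalid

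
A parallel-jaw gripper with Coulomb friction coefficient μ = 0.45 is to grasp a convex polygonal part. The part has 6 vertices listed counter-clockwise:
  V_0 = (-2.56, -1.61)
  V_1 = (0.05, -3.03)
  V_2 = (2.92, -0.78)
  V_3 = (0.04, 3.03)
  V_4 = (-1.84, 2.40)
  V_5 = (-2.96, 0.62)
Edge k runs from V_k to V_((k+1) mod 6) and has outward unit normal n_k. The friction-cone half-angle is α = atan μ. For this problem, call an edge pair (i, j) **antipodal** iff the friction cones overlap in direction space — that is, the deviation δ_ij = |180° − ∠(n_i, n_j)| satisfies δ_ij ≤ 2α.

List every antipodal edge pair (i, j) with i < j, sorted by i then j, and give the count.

count = 5; pairs: (0,2), (0,3), (1,3), (1,4), (2,5)

α = atan 0.45 = 24.23°;  2α = 48.46°
n_0 = (-0.4779, -0.8784)
n_1 = (+0.6170, -0.7870)
n_2 = (+0.7977, +0.6030)
n_3 = (-0.3177, +0.9482)
n_4 = (-0.8464, +0.5326)
n_5 = (-0.9843, -0.1766)
  (0,1): δ = 113.36°  ·
  (0,2): δ = 24.37°  ✓
  (0,3): δ = 47.08°  ✓
  (0,4): δ = 86.37°  ·
  (0,5): δ = 128.72°  ·
  (1,2): δ = 91.01°  ·
  (1,3): δ = 19.57°  ✓
  (1,4): δ = 19.73°  ✓
  (1,5): δ = 62.07°  ·
  (2,3): δ = 108.56°  ·
  (2,4): δ = 69.26°  ·
  (2,5): δ = 26.92°  ✓
  (3,4): δ = 140.70°  ·
  (3,5): δ = 98.36°  ·
  (4,5): δ = 137.65°  ·
antipodal pairs: 5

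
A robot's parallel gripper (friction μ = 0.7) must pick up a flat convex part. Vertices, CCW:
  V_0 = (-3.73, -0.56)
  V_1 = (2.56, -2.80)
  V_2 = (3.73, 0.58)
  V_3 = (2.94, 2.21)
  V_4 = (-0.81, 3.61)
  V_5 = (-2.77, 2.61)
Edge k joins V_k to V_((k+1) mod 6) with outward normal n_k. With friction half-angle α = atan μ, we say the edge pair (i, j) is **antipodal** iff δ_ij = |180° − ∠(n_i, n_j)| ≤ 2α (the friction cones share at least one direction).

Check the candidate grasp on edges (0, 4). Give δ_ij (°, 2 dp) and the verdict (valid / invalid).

δ = 46.63°, valid

α = atan 0.7 = 34.99°;  2α = 69.98°
edge 0: e_0 = (+6.29, -2.24);  n_0 = (-0.3355, -0.9420)
edge 4: e_4 = (-1.96, -1.00);  n_4 = (-0.4545, +0.8908)
∠(n_0, n_4) = 133.37°
δ = |180° − 133.37°| = 46.63°
46.63° ≤ 2α = 69.98°  →  valid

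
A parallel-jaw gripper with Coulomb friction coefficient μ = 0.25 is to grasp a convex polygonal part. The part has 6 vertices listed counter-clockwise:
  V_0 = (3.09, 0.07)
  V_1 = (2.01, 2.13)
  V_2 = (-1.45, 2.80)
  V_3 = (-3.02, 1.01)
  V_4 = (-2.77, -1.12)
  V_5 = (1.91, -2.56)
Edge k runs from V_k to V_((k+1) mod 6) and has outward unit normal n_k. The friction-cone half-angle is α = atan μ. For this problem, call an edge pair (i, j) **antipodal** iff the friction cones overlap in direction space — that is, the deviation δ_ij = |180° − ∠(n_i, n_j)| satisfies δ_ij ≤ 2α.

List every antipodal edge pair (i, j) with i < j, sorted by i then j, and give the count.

count = 3; pairs: (0,3), (1,4), (2,5)

α = atan 0.25 = 14.04°;  2α = 28.07°
n_0 = (+0.8857, +0.4643)
n_1 = (+0.1901, +0.9818)
n_2 = (-0.7518, +0.6594)
n_3 = (-0.9932, -0.1166)
n_4 = (-0.2941, -0.9558)
n_5 = (+0.9124, -0.4094)
  (0,1): δ = 128.63°  ·
  (0,2): δ = 68.92°  ·
  (0,3): δ = 20.97°  ✓
  (0,4): δ = 45.23°  ·
  (0,5): δ = 128.17°  ·
  (1,2): δ = 120.29°  ·
  (1,3): δ = 72.35°  ·
  (1,4): δ = 6.14°  ✓
  (1,5): δ = 76.79°  ·
  (2,3): δ = 132.05°  ·
  (2,4): δ = 65.85°  ·
  (2,5): δ = 17.09°  ✓
  (3,4): δ = 113.80°  ·
  (3,5): δ = 30.86°  ·
  (4,5): δ = 97.06°  ·
antipodal pairs: 3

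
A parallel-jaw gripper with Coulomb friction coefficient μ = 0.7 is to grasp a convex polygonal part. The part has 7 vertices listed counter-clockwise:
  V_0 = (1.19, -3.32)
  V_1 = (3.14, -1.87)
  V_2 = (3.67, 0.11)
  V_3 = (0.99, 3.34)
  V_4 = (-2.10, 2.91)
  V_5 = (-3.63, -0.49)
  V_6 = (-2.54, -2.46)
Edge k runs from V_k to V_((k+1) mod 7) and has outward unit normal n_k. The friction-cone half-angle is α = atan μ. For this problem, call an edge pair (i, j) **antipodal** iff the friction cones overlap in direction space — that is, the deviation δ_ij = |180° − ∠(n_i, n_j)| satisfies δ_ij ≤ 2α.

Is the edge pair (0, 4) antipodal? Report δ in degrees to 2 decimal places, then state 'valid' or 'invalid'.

δ = 29.14°, valid

α = atan 0.7 = 34.99°;  2α = 69.98°
edge 0: e_0 = (+1.95, +1.45);  n_0 = (+0.5967, -0.8025)
edge 4: e_4 = (-1.53, -3.40);  n_4 = (-0.9119, +0.4104)
∠(n_0, n_4) = 150.86°
δ = |180° − 150.86°| = 29.14°
29.14° ≤ 2α = 69.98°  →  valid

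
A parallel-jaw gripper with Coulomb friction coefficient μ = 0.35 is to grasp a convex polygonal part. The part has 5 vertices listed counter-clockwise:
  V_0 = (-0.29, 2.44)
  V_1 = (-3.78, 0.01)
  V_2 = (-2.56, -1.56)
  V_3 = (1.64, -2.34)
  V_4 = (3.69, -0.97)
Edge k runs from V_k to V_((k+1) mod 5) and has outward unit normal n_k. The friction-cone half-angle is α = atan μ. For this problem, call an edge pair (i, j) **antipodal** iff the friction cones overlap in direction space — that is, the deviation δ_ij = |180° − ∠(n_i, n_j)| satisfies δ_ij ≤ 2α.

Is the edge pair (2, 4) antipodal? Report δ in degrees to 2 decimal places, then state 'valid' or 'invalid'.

α = atan 0.35 = 19.29°;  2α = 38.58°
edge 2: e_2 = (+4.20, -0.78);  n_2 = (-0.1826, -0.9832)
edge 4: e_4 = (-3.98, +3.41);  n_4 = (+0.6506, +0.7594)
∠(n_2, n_4) = 149.93°
δ = |180° − 149.93°| = 30.07°
30.07° ≤ 2α = 38.58°  →  valid

δ = 30.07°, valid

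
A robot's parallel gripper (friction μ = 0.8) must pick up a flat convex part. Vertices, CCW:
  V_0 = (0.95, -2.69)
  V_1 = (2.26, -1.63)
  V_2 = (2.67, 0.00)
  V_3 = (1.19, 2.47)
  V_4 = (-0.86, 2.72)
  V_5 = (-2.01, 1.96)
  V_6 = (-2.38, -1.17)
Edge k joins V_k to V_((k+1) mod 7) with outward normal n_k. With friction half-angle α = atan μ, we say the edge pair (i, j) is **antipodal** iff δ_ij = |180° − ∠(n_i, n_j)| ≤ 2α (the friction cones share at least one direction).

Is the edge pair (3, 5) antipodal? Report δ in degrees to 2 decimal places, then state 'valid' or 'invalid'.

δ = 89.79°, invalid

α = atan 0.8 = 38.66°;  2α = 77.32°
edge 3: e_3 = (-2.05, +0.25);  n_3 = (+0.1211, +0.9926)
edge 5: e_5 = (-0.37, -3.13);  n_5 = (-0.9931, +0.1174)
∠(n_3, n_5) = 90.21°
δ = |180° − 90.21°| = 89.79°
89.79° > 2α = 77.32°  →  invalid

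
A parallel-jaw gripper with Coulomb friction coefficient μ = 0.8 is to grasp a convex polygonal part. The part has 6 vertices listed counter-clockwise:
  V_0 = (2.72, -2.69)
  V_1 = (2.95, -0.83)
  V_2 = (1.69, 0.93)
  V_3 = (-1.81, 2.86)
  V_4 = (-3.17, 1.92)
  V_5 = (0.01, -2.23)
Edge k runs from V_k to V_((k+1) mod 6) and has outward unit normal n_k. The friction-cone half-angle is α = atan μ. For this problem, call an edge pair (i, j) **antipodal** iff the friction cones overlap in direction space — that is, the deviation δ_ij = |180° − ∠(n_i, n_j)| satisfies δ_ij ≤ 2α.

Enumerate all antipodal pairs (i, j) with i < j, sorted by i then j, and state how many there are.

count = 7; pairs: (0,3), (0,4), (1,4), (1,5), (2,4), (2,5), (3,5)

α = atan 0.8 = 38.66°;  2α = 77.32°
n_0 = (+0.9924, -0.1227)
n_1 = (+0.8131, +0.5821)
n_2 = (+0.4829, +0.8757)
n_3 = (-0.5686, +0.8226)
n_4 = (-0.7938, -0.6082)
n_5 = (-0.1673, -0.9859)
  (0,1): δ = 137.35°  ·
  (0,2): δ = 111.82°  ·
  (0,3): δ = 48.30°  ✓
  (0,4): δ = 44.51°  ✓
  (0,5): δ = 87.42°  ·
  (1,2): δ = 154.47°  ·
  (1,3): δ = 90.95°  ·
  (1,4): δ = 1.86°  ✓
  (1,5): δ = 44.77°  ✓
  (2,3): δ = 116.48°  ·
  (2,4): δ = 23.66°  ✓
  (2,5): δ = 19.24°  ✓
  (3,4): δ = 87.19°  ·
  (3,5): δ = 44.28°  ✓
  (4,5): δ = 137.10°  ·
antipodal pairs: 7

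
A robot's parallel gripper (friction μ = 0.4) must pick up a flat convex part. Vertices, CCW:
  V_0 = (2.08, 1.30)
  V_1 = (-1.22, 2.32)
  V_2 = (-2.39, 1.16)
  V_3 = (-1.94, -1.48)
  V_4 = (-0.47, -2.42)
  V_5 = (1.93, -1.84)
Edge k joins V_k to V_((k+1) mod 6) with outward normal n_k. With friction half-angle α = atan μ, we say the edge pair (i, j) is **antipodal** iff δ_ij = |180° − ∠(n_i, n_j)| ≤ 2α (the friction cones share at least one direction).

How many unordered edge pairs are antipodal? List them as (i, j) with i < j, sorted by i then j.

α = atan 0.4 = 21.80°;  2α = 43.60°
n_0 = (+0.2953, +0.9554)
n_1 = (-0.7041, +0.7101)
n_2 = (-0.9858, -0.1680)
n_3 = (-0.5387, -0.8425)
n_4 = (+0.2349, -0.9720)
n_5 = (+0.9989, -0.0477)
  (0,1): δ = 118.07°  ·
  (0,2): δ = 63.15°  ·
  (0,3): δ = 15.42°  ✓
  (0,4): δ = 30.76°  ✓
  (0,5): δ = 104.44°  ·
  (1,2): δ = 125.08°  ·
  (1,3): δ = 77.35°  ·
  (1,4): δ = 31.17°  ✓
  (1,5): δ = 42.51°  ✓
  (2,3): δ = 132.27°  ·
  (2,4): δ = 86.09°  ·
  (2,5): δ = 12.41°  ✓
  (3,4): δ = 133.82°  ·
  (3,5): δ = 60.14°  ·
  (4,5): δ = 106.32°  ·
antipodal pairs: 5

count = 5; pairs: (0,3), (0,4), (1,4), (1,5), (2,5)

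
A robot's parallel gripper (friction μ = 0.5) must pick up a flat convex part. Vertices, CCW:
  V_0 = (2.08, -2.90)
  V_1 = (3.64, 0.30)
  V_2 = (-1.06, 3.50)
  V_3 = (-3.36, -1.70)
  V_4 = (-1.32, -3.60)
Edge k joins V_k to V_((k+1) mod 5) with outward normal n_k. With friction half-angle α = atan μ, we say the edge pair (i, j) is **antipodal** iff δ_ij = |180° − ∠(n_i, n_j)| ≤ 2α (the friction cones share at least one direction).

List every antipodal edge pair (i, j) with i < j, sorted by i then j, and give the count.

count = 3; pairs: (0,2), (1,3), (1,4)

α = atan 0.5 = 26.57°;  2α = 53.13°
n_0 = (+0.8989, -0.4382)
n_1 = (+0.5628, +0.8266)
n_2 = (-0.9145, +0.4045)
n_3 = (-0.6816, -0.7318)
n_4 = (+0.2017, -0.9795)
  (0,1): δ = 98.26°  ·
  (0,2): δ = 2.13°  ✓
  (0,3): δ = 73.02°  ·
  (0,4): δ = 127.62°  ·
  (1,2): δ = 79.61°  ·
  (1,3): δ = 8.72°  ✓
  (1,4): δ = 45.88°  ✓
  (2,3): δ = 109.10°  ·
  (2,4): δ = 54.51°  ·
  (3,4): δ = 125.40°  ·
antipodal pairs: 3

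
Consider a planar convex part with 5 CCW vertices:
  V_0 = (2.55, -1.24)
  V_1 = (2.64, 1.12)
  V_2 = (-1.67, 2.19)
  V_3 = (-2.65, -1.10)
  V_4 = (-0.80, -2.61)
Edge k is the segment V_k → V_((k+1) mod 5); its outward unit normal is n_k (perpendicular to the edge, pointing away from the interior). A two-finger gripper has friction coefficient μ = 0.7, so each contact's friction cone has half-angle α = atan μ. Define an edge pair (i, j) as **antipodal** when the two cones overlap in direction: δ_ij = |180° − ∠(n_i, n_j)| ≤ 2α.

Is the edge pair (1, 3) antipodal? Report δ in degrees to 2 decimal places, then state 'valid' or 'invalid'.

α = atan 0.7 = 34.99°;  2α = 69.98°
edge 1: e_1 = (-4.31, +1.07);  n_1 = (+0.2409, +0.9705)
edge 3: e_3 = (+1.85, -1.51);  n_3 = (-0.6323, -0.7747)
∠(n_1, n_3) = 154.72°
δ = |180° − 154.72°| = 25.28°
25.28° ≤ 2α = 69.98°  →  valid

δ = 25.28°, valid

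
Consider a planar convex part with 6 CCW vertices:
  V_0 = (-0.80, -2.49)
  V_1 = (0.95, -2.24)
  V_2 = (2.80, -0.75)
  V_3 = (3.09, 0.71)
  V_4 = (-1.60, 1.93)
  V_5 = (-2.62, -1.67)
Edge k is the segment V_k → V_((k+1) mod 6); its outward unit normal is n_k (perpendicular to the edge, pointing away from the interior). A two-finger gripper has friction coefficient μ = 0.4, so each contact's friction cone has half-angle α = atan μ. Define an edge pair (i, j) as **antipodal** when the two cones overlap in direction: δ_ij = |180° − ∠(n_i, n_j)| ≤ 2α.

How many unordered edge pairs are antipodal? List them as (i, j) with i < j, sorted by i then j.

count = 4; pairs: (0,3), (1,4), (2,4), (3,5)

α = atan 0.4 = 21.80°;  2α = 43.60°
n_0 = (+0.1414, -0.9899)
n_1 = (+0.6273, -0.7788)
n_2 = (+0.9808, -0.1948)
n_3 = (+0.2517, +0.9678)
n_4 = (-0.9621, +0.2726)
n_5 = (-0.4108, -0.9117)
  (0,1): δ = 149.28°  ·
  (0,2): δ = 109.36°  ·
  (0,3): δ = 22.71°  ✓
  (0,4): δ = 66.05°  ·
  (0,5): δ = 147.62°  ·
  (1,2): δ = 140.08°  ·
  (1,3): δ = 53.43°  ·
  (1,4): δ = 35.33°  ✓
  (1,5): δ = 116.90°  ·
  (2,3): δ = 93.35°  ·
  (2,4): δ = 4.58°  ✓
  (2,5): δ = 76.98°  ·
  (3,4): δ = 91.24°  ·
  (3,5): δ = 9.67°  ✓
  (4,5): δ = 98.43°  ·
antipodal pairs: 4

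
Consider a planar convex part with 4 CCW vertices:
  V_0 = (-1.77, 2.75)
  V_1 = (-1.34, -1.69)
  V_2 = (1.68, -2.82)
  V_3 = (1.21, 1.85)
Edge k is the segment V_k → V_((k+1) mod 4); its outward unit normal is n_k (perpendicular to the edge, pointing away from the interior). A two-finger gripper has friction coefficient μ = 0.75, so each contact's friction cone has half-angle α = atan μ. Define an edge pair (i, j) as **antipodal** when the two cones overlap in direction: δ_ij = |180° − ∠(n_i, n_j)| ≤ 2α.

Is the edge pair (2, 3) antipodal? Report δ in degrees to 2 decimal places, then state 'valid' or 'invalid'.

α = atan 0.75 = 36.87°;  2α = 73.74°
edge 2: e_2 = (-0.47, +4.67);  n_2 = (+0.9950, +0.1001)
edge 3: e_3 = (-2.98, +0.90);  n_3 = (+0.2891, +0.9573)
∠(n_2, n_3) = 67.45°
δ = |180° − 67.45°| = 112.55°
112.55° > 2α = 73.74°  →  invalid

δ = 112.55°, invalid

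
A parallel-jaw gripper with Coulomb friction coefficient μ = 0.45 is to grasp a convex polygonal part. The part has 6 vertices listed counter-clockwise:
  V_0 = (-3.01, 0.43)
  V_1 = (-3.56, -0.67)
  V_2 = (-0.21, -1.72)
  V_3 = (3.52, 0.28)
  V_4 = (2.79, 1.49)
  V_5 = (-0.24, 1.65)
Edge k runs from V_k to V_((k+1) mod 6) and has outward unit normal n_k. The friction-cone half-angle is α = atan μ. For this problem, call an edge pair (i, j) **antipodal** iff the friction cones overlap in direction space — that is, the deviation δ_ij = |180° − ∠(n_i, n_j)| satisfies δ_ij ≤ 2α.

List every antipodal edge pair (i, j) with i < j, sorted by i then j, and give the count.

α = atan 0.45 = 24.23°;  2α = 48.46°
n_0 = (-0.8944, +0.4472)
n_1 = (-0.2991, -0.9542)
n_2 = (+0.4725, -0.8813)
n_3 = (+0.8562, +0.5166)
n_4 = (+0.0527, +0.9986)
n_5 = (-0.4031, +0.9152)
  (0,1): δ = 80.84°  ·
  (0,2): δ = 35.24°  ✓
  (0,3): δ = 57.67°  ·
  (0,4): δ = 113.54°  ·
  (0,5): δ = 140.34°  ·
  (1,2): δ = 134.40°  ·
  (1,3): δ = 41.49°  ✓
  (1,4): δ = 14.38°  ✓
  (1,5): δ = 41.17°  ✓
  (2,3): δ = 87.10°  ·
  (2,4): δ = 31.22°  ✓
  (2,5): δ = 4.43°  ✓
  (3,4): δ = 124.13°  ·
  (3,5): δ = 97.33°  ·
  (4,5): δ = 153.21°  ·
antipodal pairs: 6

count = 6; pairs: (0,2), (1,3), (1,4), (1,5), (2,4), (2,5)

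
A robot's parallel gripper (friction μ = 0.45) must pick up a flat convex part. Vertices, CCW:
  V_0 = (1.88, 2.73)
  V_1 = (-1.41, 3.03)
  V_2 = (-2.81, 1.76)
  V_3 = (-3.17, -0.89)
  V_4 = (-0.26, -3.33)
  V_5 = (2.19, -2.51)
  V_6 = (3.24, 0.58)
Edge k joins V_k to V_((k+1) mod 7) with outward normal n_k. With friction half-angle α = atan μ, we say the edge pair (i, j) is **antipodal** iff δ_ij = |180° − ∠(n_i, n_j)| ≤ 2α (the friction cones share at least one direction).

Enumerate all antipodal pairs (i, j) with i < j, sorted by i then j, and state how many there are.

α = atan 0.45 = 24.23°;  2α = 48.46°
n_0 = (+0.0908, +0.9959)
n_1 = (-0.6719, +0.7407)
n_2 = (-0.9909, +0.1346)
n_3 = (-0.6425, -0.7663)
n_4 = (+0.3174, -0.9483)
n_5 = (+0.9468, -0.3217)
n_6 = (+0.8451, +0.5346)
  (0,1): δ = 132.58°  ·
  (0,2): δ = 92.53°  ·
  (0,3): δ = 34.77°  ✓
  (0,4): δ = 23.72°  ✓
  (0,5): δ = 76.44°  ·
  (0,6): δ = 127.53°  ·
  (1,2): δ = 139.95°  ·
  (1,3): δ = 82.19°  ·
  (1,4): δ = 23.71°  ✓
  (1,5): δ = 29.02°  ✓
  (1,6): δ = 80.10°  ·
  (2,3): δ = 122.24°  ·
  (2,4): δ = 63.76°  ·
  (2,5): δ = 11.03°  ✓
  (2,6): δ = 40.05°  ✓
  (3,4): δ = 121.52°  ·
  (3,5): δ = 68.79°  ·
  (3,6): δ = 17.70°  ✓
  (4,5): δ = 127.27°  ·
  (4,6): δ = 76.19°  ·
  (5,6): δ = 128.92°  ·
antipodal pairs: 7

count = 7; pairs: (0,3), (0,4), (1,4), (1,5), (2,5), (2,6), (3,6)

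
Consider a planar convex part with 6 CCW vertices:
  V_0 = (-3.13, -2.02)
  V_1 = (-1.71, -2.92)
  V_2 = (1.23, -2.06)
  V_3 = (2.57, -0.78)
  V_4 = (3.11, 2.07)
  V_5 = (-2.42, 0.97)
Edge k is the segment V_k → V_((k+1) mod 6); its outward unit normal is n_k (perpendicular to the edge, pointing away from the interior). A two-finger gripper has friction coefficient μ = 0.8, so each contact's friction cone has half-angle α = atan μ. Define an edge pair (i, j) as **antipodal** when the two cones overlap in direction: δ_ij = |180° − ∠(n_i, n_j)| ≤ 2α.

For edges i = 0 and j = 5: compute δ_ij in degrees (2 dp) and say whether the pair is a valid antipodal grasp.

δ = 109.01°, invalid

α = atan 0.8 = 38.66°;  2α = 77.32°
edge 0: e_0 = (+1.42, -0.90);  n_0 = (-0.5353, -0.8446)
edge 5: e_5 = (-0.71, -2.99);  n_5 = (-0.9729, +0.2310)
∠(n_0, n_5) = 70.99°
δ = |180° − 70.99°| = 109.01°
109.01° > 2α = 77.32°  →  invalid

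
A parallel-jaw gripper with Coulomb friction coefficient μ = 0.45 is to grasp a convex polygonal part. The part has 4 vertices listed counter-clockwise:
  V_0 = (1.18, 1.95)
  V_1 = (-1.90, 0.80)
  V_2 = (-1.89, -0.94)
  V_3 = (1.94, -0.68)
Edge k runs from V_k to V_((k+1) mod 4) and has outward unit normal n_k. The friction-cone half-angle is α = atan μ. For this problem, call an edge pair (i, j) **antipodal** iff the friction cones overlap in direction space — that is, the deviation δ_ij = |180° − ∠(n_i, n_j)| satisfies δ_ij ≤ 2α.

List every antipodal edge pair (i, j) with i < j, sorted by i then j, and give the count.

α = atan 0.45 = 24.23°;  2α = 48.46°
n_0 = (-0.3498, +0.9368)
n_1 = (-1.0000, -0.0057)
n_2 = (+0.0677, -0.9977)
n_3 = (+0.9607, +0.2776)
  (0,1): δ = 110.15°  ·
  (0,2): δ = 16.59°  ✓
  (0,3): δ = 85.64°  ·
  (1,2): δ = 86.45°  ·
  (1,3): δ = 15.79°  ✓
  (2,3): δ = 77.77°  ·
antipodal pairs: 2

count = 2; pairs: (0,2), (1,3)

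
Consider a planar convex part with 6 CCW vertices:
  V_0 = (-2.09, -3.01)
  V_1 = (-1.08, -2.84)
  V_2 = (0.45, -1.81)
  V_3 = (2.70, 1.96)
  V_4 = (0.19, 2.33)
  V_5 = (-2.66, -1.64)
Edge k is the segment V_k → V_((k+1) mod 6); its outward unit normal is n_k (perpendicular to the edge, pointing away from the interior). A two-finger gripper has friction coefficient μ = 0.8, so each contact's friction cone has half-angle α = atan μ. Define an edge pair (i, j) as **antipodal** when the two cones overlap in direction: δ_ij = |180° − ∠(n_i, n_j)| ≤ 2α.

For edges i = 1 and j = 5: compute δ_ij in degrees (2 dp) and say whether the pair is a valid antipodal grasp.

α = atan 0.8 = 38.66°;  2α = 77.32°
edge 1: e_1 = (+1.53, +1.03);  n_1 = (+0.5584, -0.8295)
edge 5: e_5 = (+0.57, -1.37);  n_5 = (-0.9233, -0.3841)
∠(n_1, n_5) = 101.36°
δ = |180° − 101.36°| = 78.64°
78.64° > 2α = 77.32°  →  invalid

δ = 78.64°, invalid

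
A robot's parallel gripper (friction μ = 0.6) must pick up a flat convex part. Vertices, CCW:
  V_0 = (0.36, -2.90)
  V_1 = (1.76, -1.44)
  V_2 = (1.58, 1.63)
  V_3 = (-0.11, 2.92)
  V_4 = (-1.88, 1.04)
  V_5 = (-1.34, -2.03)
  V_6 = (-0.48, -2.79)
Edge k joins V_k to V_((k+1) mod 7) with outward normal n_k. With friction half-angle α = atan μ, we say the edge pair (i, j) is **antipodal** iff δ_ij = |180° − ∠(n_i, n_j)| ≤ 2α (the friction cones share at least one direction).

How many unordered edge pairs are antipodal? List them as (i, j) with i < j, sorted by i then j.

α = atan 0.6 = 30.96°;  2α = 61.93°
n_0 = (+0.7218, -0.6921)
n_1 = (+0.9983, +0.0585)
n_2 = (+0.6068, +0.7949)
n_3 = (-0.7281, +0.6855)
n_4 = (-0.9849, -0.1732)
n_5 = (-0.6622, -0.7493)
n_6 = (-0.1298, -0.9915)
  (0,1): δ = 132.85°  ·
  (0,2): δ = 83.56°  ·
  (0,3): δ = 0.52°  ✓
  (0,4): δ = 53.77°  ✓
  (0,5): δ = 92.33°  ·
  (0,6): δ = 126.34°  ·
  (1,2): δ = 130.71°  ·
  (1,3): δ = 46.63°  ✓
  (1,4): δ = 6.62°  ✓
  (1,5): δ = 45.18°  ✓
  (1,6): δ = 79.18°  ·
  (2,3): δ = 95.92°  ·
  (2,4): δ = 42.67°  ✓
  (2,5): δ = 4.11°  ✓
  (2,6): δ = 29.89°  ✓
  (3,4): δ = 126.75°  ·
  (3,5): δ = 88.19°  ·
  (3,6): δ = 54.19°  ✓
  (4,5): δ = 141.44°  ·
  (4,6): δ = 107.44°  ·
  (5,6): δ = 145.99°  ·
antipodal pairs: 9

count = 9; pairs: (0,3), (0,4), (1,3), (1,4), (1,5), (2,4), (2,5), (2,6), (3,6)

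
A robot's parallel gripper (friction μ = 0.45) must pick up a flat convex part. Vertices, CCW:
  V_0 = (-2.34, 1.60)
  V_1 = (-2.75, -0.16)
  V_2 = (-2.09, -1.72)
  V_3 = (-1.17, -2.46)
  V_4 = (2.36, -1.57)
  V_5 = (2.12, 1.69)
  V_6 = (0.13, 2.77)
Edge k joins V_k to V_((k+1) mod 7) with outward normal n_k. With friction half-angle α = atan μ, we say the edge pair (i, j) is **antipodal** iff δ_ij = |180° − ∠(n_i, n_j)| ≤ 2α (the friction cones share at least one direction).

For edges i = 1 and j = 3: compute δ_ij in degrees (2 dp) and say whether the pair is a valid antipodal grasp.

δ = 98.78°, invalid

α = atan 0.45 = 24.23°;  2α = 48.46°
edge 1: e_1 = (+0.66, -1.56);  n_1 = (-0.9210, -0.3896)
edge 3: e_3 = (+3.53, +0.89);  n_3 = (+0.2445, -0.9697)
∠(n_1, n_3) = 81.22°
δ = |180° − 81.22°| = 98.78°
98.78° > 2α = 48.46°  →  invalid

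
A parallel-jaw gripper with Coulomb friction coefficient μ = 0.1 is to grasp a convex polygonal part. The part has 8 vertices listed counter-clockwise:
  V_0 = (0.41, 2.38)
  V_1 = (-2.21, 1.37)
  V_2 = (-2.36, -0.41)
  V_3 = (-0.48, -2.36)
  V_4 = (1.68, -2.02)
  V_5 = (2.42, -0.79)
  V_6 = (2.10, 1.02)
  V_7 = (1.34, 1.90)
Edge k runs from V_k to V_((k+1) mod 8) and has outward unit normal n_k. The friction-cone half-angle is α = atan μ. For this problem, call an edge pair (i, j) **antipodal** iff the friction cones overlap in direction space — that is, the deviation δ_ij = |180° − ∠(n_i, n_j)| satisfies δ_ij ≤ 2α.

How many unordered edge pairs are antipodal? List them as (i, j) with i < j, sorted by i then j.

count = 1; pairs: (2,6)

α = atan 0.1 = 5.71°;  2α = 11.42°
n_0 = (-0.3597, +0.9331)
n_1 = (-0.9965, +0.0840)
n_2 = (-0.7199, -0.6941)
n_3 = (+0.1555, -0.9878)
n_4 = (+0.8569, -0.5155)
n_5 = (+0.9847, +0.1741)
n_6 = (+0.7568, +0.6536)
n_7 = (+0.4586, +0.8886)
  (0,1): δ = 115.90°  ·
  (0,2): δ = 67.13°  ·
  (0,3): δ = 12.14°  ·
  (0,4): δ = 37.89°  ·
  (0,5): δ = 78.94°  ·
  (0,6): δ = 109.73°  ·
  (0,7): δ = 131.62°  ·
  (1,2): δ = 131.23°  ·
  (1,3): δ = 76.24°  ·
  (1,4): δ = 26.22°  ·
  (1,5): δ = 14.84°  ·
  (1,6): δ = 45.63°  ·
  (1,7): δ = 67.52°  ·
  (2,3): δ = 125.01°  ·
  (2,4): δ = 74.99°  ·
  (2,5): δ = 33.93°  ·
  (2,6): δ = 3.14°  ✓
  (2,7): δ = 18.75°  ·
  (3,4): δ = 129.98°  ·
  (3,5): δ = 88.92°  ·
  (3,6): δ = 58.13°  ·
  (3,7): δ = 36.24°  ·
  (4,5): δ = 138.94°  ·
  (4,6): δ = 108.15°  ·
  (4,7): δ = 86.27°  ·
  (5,6): δ = 149.21°  ·
  (5,7): δ = 127.33°  ·
  (6,7): δ = 158.11°  ·
antipodal pairs: 1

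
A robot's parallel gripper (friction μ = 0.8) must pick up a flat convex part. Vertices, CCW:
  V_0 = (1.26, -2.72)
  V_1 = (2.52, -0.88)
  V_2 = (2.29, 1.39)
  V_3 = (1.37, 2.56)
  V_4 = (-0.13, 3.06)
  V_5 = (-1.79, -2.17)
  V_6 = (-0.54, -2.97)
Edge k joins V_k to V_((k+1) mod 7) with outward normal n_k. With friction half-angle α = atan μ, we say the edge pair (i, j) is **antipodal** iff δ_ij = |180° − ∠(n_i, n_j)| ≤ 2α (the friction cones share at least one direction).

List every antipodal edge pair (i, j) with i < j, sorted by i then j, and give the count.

count = 10; pairs: (0,3), (0,4), (1,4), (1,5), (2,4), (2,5), (2,6), (3,5), (3,6), (4,6)

α = atan 0.8 = 38.66°;  2α = 77.32°
n_0 = (+0.8251, -0.5650)
n_1 = (+0.9949, +0.1008)
n_2 = (+0.7861, +0.6181)
n_3 = (+0.3162, +0.9487)
n_4 = (-0.9531, +0.3025)
n_5 = (-0.5391, -0.8423)
n_6 = (+0.1376, -0.9905)
  (0,1): δ = 139.81°  ·
  (0,2): δ = 107.42°  ·
  (0,3): δ = 74.03°  ✓
  (0,4): δ = 16.79°  ✓
  (0,5): δ = 91.78°  ·
  (0,6): δ = 132.31°  ·
  (1,2): δ = 147.61°  ·
  (1,3): δ = 114.22°  ·
  (1,4): δ = 23.39°  ✓
  (1,5): δ = 51.60°  ✓
  (1,6): δ = 92.12°  ·
  (2,3): δ = 146.61°  ·
  (2,4): δ = 55.79°  ✓
  (2,5): δ = 19.20°  ✓
  (2,6): δ = 59.73°  ✓
  (3,4): δ = 89.17°  ·
  (3,5): δ = 14.18°  ✓
  (3,6): δ = 26.34°  ✓
  (4,5): δ = 105.01°  ·
  (4,6): δ = 64.48°  ✓
  (5,6): δ = 139.47°  ·
antipodal pairs: 10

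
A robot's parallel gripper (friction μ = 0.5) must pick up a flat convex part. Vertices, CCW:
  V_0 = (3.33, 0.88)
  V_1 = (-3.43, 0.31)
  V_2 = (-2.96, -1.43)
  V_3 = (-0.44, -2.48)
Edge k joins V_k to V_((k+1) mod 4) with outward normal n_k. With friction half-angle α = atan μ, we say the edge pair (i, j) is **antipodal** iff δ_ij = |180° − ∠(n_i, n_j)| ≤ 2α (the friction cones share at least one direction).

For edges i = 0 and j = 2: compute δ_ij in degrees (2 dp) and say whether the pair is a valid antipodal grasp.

α = atan 0.5 = 26.57°;  2α = 53.13°
edge 0: e_0 = (-6.76, -0.57);  n_0 = (-0.0840, +0.9965)
edge 2: e_2 = (+2.52, -1.05);  n_2 = (-0.3846, -0.9231)
∠(n_0, n_2) = 152.56°
δ = |180° − 152.56°| = 27.44°
27.44° ≤ 2α = 53.13°  →  valid

δ = 27.44°, valid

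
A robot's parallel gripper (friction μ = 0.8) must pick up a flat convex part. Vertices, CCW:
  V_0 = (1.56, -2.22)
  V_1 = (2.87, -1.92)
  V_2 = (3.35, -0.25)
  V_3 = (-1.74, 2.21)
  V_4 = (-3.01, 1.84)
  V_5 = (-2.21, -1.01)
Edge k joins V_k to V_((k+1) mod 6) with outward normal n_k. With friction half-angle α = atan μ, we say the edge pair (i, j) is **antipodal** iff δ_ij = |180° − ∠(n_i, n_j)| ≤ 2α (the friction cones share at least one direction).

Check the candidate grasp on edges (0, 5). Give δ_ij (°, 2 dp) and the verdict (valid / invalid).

δ = 149.31°, invalid

α = atan 0.8 = 38.66°;  2α = 77.32°
edge 0: e_0 = (+1.31, +0.30);  n_0 = (+0.2232, -0.9748)
edge 5: e_5 = (+3.77, -1.21);  n_5 = (-0.3056, -0.9522)
∠(n_0, n_5) = 30.69°
δ = |180° − 30.69°| = 149.31°
149.31° > 2α = 77.32°  →  invalid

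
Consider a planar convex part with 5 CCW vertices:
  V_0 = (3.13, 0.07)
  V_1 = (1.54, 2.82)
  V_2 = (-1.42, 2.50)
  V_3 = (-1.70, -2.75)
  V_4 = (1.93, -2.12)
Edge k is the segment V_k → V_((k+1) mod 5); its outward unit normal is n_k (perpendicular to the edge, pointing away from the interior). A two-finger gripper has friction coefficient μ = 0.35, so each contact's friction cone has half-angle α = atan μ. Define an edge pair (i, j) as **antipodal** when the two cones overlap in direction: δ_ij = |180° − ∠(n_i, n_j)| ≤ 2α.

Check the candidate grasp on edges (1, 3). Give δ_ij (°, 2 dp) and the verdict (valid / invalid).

α = atan 0.35 = 19.29°;  2α = 38.58°
edge 1: e_1 = (-2.96, -0.32);  n_1 = (-0.1075, +0.9942)
edge 3: e_3 = (+3.63, +0.63);  n_3 = (+0.1710, -0.9853)
∠(n_1, n_3) = 176.32°
δ = |180° − 176.32°| = 3.68°
3.68° ≤ 2α = 38.58°  →  valid

δ = 3.68°, valid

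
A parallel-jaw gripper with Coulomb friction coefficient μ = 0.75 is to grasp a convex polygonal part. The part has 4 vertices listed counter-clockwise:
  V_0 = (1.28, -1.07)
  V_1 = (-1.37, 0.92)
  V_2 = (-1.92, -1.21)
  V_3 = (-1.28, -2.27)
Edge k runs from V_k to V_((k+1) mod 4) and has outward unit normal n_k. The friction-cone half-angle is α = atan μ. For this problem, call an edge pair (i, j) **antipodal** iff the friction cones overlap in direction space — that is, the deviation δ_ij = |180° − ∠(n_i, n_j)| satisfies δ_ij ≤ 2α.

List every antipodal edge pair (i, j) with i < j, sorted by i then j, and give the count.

α = atan 0.75 = 36.87°;  2α = 73.74°
n_0 = (+0.6005, +0.7996)
n_1 = (-0.9682, +0.2500)
n_2 = (-0.8561, -0.5169)
n_3 = (+0.4244, -0.9055)
  (0,1): δ = 67.57°  ✓
  (0,2): δ = 21.97°  ✓
  (0,3): δ = 62.02°  ✓
  (1,2): δ = 134.40°  ·
  (1,3): δ = 50.41°  ✓
  (2,3): δ = 96.01°  ·
antipodal pairs: 4

count = 4; pairs: (0,1), (0,2), (0,3), (1,3)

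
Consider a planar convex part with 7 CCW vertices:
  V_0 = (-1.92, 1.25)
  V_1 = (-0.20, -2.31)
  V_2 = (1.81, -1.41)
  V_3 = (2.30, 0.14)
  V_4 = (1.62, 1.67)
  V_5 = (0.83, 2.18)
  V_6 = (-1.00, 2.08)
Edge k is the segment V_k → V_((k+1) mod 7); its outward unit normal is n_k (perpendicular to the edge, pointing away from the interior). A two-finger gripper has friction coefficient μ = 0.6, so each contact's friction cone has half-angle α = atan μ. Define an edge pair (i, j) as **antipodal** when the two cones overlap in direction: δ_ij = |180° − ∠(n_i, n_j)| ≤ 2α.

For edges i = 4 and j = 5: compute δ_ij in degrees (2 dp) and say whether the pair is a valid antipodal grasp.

δ = 144.03°, invalid

α = atan 0.6 = 30.96°;  2α = 61.93°
edge 4: e_4 = (-0.79, +0.51);  n_4 = (+0.5424, +0.8401)
edge 5: e_5 = (-1.83, -0.10);  n_5 = (-0.0546, +0.9985)
∠(n_4, n_5) = 35.97°
δ = |180° − 35.97°| = 144.03°
144.03° > 2α = 61.93°  →  invalid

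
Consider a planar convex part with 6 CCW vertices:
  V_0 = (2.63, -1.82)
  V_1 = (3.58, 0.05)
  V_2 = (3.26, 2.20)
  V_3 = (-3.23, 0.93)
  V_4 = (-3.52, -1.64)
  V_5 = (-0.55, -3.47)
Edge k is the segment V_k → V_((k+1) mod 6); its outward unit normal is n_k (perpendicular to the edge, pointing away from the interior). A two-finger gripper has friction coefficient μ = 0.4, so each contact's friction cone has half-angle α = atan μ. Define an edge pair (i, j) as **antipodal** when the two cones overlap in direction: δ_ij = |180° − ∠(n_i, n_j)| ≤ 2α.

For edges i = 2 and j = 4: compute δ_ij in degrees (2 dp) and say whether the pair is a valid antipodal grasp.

α = atan 0.4 = 21.80°;  2α = 43.60°
edge 2: e_2 = (-6.49, -1.27);  n_2 = (-0.1920, +0.9814)
edge 4: e_4 = (+2.97, -1.83);  n_4 = (-0.5246, -0.8514)
∠(n_2, n_4) = 137.29°
δ = |180° − 137.29°| = 42.71°
42.71° ≤ 2α = 43.60°  →  valid

δ = 42.71°, valid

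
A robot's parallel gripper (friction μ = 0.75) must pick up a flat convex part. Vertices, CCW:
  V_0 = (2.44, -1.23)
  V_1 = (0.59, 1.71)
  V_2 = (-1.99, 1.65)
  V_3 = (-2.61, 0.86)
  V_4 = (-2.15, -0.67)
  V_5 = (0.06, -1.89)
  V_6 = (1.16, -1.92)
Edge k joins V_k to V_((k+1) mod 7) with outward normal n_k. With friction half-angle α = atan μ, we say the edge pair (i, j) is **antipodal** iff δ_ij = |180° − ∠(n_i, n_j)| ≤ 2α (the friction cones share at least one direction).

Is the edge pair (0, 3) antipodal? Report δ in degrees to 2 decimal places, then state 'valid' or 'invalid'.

δ = 15.45°, valid

α = atan 0.75 = 36.87°;  2α = 73.74°
edge 0: e_0 = (-1.85, +2.94);  n_0 = (+0.8464, +0.5326)
edge 3: e_3 = (+0.46, -1.53);  n_3 = (-0.9577, -0.2879)
∠(n_0, n_3) = 164.55°
δ = |180° − 164.55°| = 15.45°
15.45° ≤ 2α = 73.74°  →  valid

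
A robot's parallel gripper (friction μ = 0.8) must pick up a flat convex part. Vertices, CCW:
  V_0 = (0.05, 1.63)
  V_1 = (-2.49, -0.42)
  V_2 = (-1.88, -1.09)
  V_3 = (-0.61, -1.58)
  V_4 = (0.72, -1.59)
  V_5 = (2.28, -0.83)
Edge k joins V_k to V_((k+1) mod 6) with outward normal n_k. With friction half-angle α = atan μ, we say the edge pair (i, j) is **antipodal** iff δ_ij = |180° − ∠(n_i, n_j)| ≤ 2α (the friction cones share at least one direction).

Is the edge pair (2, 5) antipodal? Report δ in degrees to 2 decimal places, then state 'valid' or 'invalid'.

α = atan 0.8 = 38.66°;  2α = 77.32°
edge 2: e_2 = (+1.27, -0.49);  n_2 = (-0.3600, -0.9330)
edge 5: e_5 = (-2.23, +2.46);  n_5 = (+0.7409, +0.6716)
∠(n_2, n_5) = 153.29°
δ = |180° − 153.29°| = 26.71°
26.71° ≤ 2α = 77.32°  →  valid

δ = 26.71°, valid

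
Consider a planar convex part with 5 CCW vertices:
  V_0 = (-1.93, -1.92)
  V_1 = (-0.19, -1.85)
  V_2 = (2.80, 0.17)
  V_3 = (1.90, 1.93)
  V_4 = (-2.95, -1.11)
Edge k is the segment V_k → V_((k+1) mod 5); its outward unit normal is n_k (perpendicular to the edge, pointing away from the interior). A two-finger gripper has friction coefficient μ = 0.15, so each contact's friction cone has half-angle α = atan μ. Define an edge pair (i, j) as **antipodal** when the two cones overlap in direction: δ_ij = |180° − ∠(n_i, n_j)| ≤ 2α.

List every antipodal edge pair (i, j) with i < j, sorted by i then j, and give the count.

α = atan 0.15 = 8.53°;  2α = 17.06°
n_0 = (+0.0402, -0.9992)
n_1 = (+0.5598, -0.8286)
n_2 = (+0.8903, +0.4553)
n_3 = (-0.5311, +0.8473)
n_4 = (-0.6219, -0.7831)
  (0,1): δ = 148.26°  ·
  (0,2): δ = 65.22°  ·
  (0,3): δ = 29.78°  ·
  (0,4): δ = 139.24°  ·
  (1,2): δ = 96.96°  ·
  (1,3): δ = 1.96°  ✓
  (1,4): δ = 107.50°  ·
  (2,3): δ = 85.00°  ·
  (2,4): δ = 24.46°  ·
  (3,4): δ = 70.53°  ·
antipodal pairs: 1

count = 1; pairs: (1,3)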